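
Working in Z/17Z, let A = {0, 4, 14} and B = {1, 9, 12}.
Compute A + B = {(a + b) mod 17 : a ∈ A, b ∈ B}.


Work in Z/17Z: reduce every sum a + b modulo 17.
Enumerate all 9 pairs:
a = 0: 0+1=1, 0+9=9, 0+12=12
a = 4: 4+1=5, 4+9=13, 4+12=16
a = 14: 14+1=15, 14+9=6, 14+12=9
Distinct residues collected: {1, 5, 6, 9, 12, 13, 15, 16}
|A + B| = 8 (out of 17 total residues).

A + B = {1, 5, 6, 9, 12, 13, 15, 16}


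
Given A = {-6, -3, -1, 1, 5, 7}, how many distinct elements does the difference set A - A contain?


A - A = {a - a' : a, a' ∈ A}; |A| = 6.
Bounds: 2|A|-1 ≤ |A - A| ≤ |A|² - |A| + 1, i.e. 11 ≤ |A - A| ≤ 31.
Note: 0 ∈ A - A always (from a - a). The set is symmetric: if d ∈ A - A then -d ∈ A - A.
Enumerate nonzero differences d = a - a' with a > a' (then include -d):
Positive differences: {2, 3, 4, 5, 6, 7, 8, 10, 11, 13}
Full difference set: {0} ∪ (positive diffs) ∪ (negative diffs).
|A - A| = 1 + 2·10 = 21 (matches direct enumeration: 21).

|A - A| = 21


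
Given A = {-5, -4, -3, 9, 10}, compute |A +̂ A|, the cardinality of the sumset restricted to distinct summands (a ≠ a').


Restricted sumset: A +̂ A = {a + a' : a ∈ A, a' ∈ A, a ≠ a'}.
Equivalently, take A + A and drop any sum 2a that is achievable ONLY as a + a for a ∈ A (i.e. sums representable only with equal summands).
Enumerate pairs (a, a') with a < a' (symmetric, so each unordered pair gives one sum; this covers all a ≠ a'):
  -5 + -4 = -9
  -5 + -3 = -8
  -5 + 9 = 4
  -5 + 10 = 5
  -4 + -3 = -7
  -4 + 9 = 5
  -4 + 10 = 6
  -3 + 9 = 6
  -3 + 10 = 7
  9 + 10 = 19
Collected distinct sums: {-9, -8, -7, 4, 5, 6, 7, 19}
|A +̂ A| = 8
(Reference bound: |A +̂ A| ≥ 2|A| - 3 for |A| ≥ 2, with |A| = 5 giving ≥ 7.)

|A +̂ A| = 8


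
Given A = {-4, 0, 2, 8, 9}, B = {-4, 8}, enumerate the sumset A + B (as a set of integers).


A + B = {a + b : a ∈ A, b ∈ B}.
Enumerate all |A|·|B| = 5·2 = 10 pairs (a, b) and collect distinct sums.
a = -4: -4+-4=-8, -4+8=4
a = 0: 0+-4=-4, 0+8=8
a = 2: 2+-4=-2, 2+8=10
a = 8: 8+-4=4, 8+8=16
a = 9: 9+-4=5, 9+8=17
Collecting distinct sums: A + B = {-8, -4, -2, 4, 5, 8, 10, 16, 17}
|A + B| = 9

A + B = {-8, -4, -2, 4, 5, 8, 10, 16, 17}


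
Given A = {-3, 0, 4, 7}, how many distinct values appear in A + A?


A + A = {a + a' : a, a' ∈ A}; |A| = 4.
General bounds: 2|A| - 1 ≤ |A + A| ≤ |A|(|A|+1)/2, i.e. 7 ≤ |A + A| ≤ 10.
Lower bound 2|A|-1 is attained iff A is an arithmetic progression.
Enumerate sums a + a' for a ≤ a' (symmetric, so this suffices):
a = -3: -3+-3=-6, -3+0=-3, -3+4=1, -3+7=4
a = 0: 0+0=0, 0+4=4, 0+7=7
a = 4: 4+4=8, 4+7=11
a = 7: 7+7=14
Distinct sums: {-6, -3, 0, 1, 4, 7, 8, 11, 14}
|A + A| = 9

|A + A| = 9


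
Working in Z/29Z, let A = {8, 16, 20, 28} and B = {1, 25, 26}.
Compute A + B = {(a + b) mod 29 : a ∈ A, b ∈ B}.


Work in Z/29Z: reduce every sum a + b modulo 29.
Enumerate all 12 pairs:
a = 8: 8+1=9, 8+25=4, 8+26=5
a = 16: 16+1=17, 16+25=12, 16+26=13
a = 20: 20+1=21, 20+25=16, 20+26=17
a = 28: 28+1=0, 28+25=24, 28+26=25
Distinct residues collected: {0, 4, 5, 9, 12, 13, 16, 17, 21, 24, 25}
|A + B| = 11 (out of 29 total residues).

A + B = {0, 4, 5, 9, 12, 13, 16, 17, 21, 24, 25}


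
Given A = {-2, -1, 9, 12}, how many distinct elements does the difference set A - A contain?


A - A = {a - a' : a, a' ∈ A}; |A| = 4.
Bounds: 2|A|-1 ≤ |A - A| ≤ |A|² - |A| + 1, i.e. 7 ≤ |A - A| ≤ 13.
Note: 0 ∈ A - A always (from a - a). The set is symmetric: if d ∈ A - A then -d ∈ A - A.
Enumerate nonzero differences d = a - a' with a > a' (then include -d):
Positive differences: {1, 3, 10, 11, 13, 14}
Full difference set: {0} ∪ (positive diffs) ∪ (negative diffs).
|A - A| = 1 + 2·6 = 13 (matches direct enumeration: 13).

|A - A| = 13


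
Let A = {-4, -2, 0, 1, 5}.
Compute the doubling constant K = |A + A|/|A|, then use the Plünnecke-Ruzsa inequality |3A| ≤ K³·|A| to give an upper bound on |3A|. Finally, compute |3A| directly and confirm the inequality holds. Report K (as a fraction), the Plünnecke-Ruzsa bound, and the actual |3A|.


|A| = 5.
Step 1: Compute A + A by enumerating all 25 pairs.
A + A = {-8, -6, -4, -3, -2, -1, 0, 1, 2, 3, 5, 6, 10}, so |A + A| = 13.
Step 2: Doubling constant K = |A + A|/|A| = 13/5 = 13/5 ≈ 2.6000.
Step 3: Plünnecke-Ruzsa gives |3A| ≤ K³·|A| = (2.6000)³ · 5 ≈ 87.8800.
Step 4: Compute 3A = A + A + A directly by enumerating all triples (a,b,c) ∈ A³; |3A| = 22.
Step 5: Check 22 ≤ 87.8800? Yes ✓.

K = 13/5, Plünnecke-Ruzsa bound K³|A| ≈ 87.8800, |3A| = 22, inequality holds.


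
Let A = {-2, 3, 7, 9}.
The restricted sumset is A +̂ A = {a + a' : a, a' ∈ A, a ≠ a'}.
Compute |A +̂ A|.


Restricted sumset: A +̂ A = {a + a' : a ∈ A, a' ∈ A, a ≠ a'}.
Equivalently, take A + A and drop any sum 2a that is achievable ONLY as a + a for a ∈ A (i.e. sums representable only with equal summands).
Enumerate pairs (a, a') with a < a' (symmetric, so each unordered pair gives one sum; this covers all a ≠ a'):
  -2 + 3 = 1
  -2 + 7 = 5
  -2 + 9 = 7
  3 + 7 = 10
  3 + 9 = 12
  7 + 9 = 16
Collected distinct sums: {1, 5, 7, 10, 12, 16}
|A +̂ A| = 6
(Reference bound: |A +̂ A| ≥ 2|A| - 3 for |A| ≥ 2, with |A| = 4 giving ≥ 5.)

|A +̂ A| = 6


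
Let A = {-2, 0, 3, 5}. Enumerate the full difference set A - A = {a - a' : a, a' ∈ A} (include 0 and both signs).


A - A = {a - a' : a, a' ∈ A}.
Compute a - a' for each ordered pair (a, a'):
a = -2: -2--2=0, -2-0=-2, -2-3=-5, -2-5=-7
a = 0: 0--2=2, 0-0=0, 0-3=-3, 0-5=-5
a = 3: 3--2=5, 3-0=3, 3-3=0, 3-5=-2
a = 5: 5--2=7, 5-0=5, 5-3=2, 5-5=0
Collecting distinct values (and noting 0 appears from a-a):
A - A = {-7, -5, -3, -2, 0, 2, 3, 5, 7}
|A - A| = 9

A - A = {-7, -5, -3, -2, 0, 2, 3, 5, 7}


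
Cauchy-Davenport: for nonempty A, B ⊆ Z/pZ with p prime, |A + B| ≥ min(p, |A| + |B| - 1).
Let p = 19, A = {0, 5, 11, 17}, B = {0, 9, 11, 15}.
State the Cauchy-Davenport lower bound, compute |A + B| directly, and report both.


Cauchy-Davenport: |A + B| ≥ min(p, |A| + |B| - 1) for A, B nonempty in Z/pZ.
|A| = 4, |B| = 4, p = 19.
CD lower bound = min(19, 4 + 4 - 1) = min(19, 7) = 7.
Compute A + B mod 19 directly:
a = 0: 0+0=0, 0+9=9, 0+11=11, 0+15=15
a = 5: 5+0=5, 5+9=14, 5+11=16, 5+15=1
a = 11: 11+0=11, 11+9=1, 11+11=3, 11+15=7
a = 17: 17+0=17, 17+9=7, 17+11=9, 17+15=13
A + B = {0, 1, 3, 5, 7, 9, 11, 13, 14, 15, 16, 17}, so |A + B| = 12.
Verify: 12 ≥ 7? Yes ✓.

CD lower bound = 7, actual |A + B| = 12.


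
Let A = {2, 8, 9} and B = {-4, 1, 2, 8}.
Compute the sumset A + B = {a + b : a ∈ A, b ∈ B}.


A + B = {a + b : a ∈ A, b ∈ B}.
Enumerate all |A|·|B| = 3·4 = 12 pairs (a, b) and collect distinct sums.
a = 2: 2+-4=-2, 2+1=3, 2+2=4, 2+8=10
a = 8: 8+-4=4, 8+1=9, 8+2=10, 8+8=16
a = 9: 9+-4=5, 9+1=10, 9+2=11, 9+8=17
Collecting distinct sums: A + B = {-2, 3, 4, 5, 9, 10, 11, 16, 17}
|A + B| = 9

A + B = {-2, 3, 4, 5, 9, 10, 11, 16, 17}


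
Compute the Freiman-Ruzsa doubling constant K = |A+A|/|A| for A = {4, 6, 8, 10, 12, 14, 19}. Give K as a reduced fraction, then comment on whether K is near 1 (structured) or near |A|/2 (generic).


|A| = 7.
Compute A + A by enumerating all 49 pairs.
A + A = {8, 10, 12, 14, 16, 18, 20, 22, 23, 24, 25, 26, 27, 28, 29, 31, 33, 38}, so |A + A| = 18.
K = |A + A| / |A| = 18/7 (already in lowest terms) ≈ 2.5714.
Reference: AP of size 7 gives K = 13/7 ≈ 1.8571; a fully generic set of size 7 gives K ≈ 4.0000.

|A| = 7, |A + A| = 18, K = 18/7.


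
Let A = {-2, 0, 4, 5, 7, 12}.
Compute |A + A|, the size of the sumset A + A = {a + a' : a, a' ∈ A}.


A + A = {a + a' : a, a' ∈ A}; |A| = 6.
General bounds: 2|A| - 1 ≤ |A + A| ≤ |A|(|A|+1)/2, i.e. 11 ≤ |A + A| ≤ 21.
Lower bound 2|A|-1 is attained iff A is an arithmetic progression.
Enumerate sums a + a' for a ≤ a' (symmetric, so this suffices):
a = -2: -2+-2=-4, -2+0=-2, -2+4=2, -2+5=3, -2+7=5, -2+12=10
a = 0: 0+0=0, 0+4=4, 0+5=5, 0+7=7, 0+12=12
a = 4: 4+4=8, 4+5=9, 4+7=11, 4+12=16
a = 5: 5+5=10, 5+7=12, 5+12=17
a = 7: 7+7=14, 7+12=19
a = 12: 12+12=24
Distinct sums: {-4, -2, 0, 2, 3, 4, 5, 7, 8, 9, 10, 11, 12, 14, 16, 17, 19, 24}
|A + A| = 18

|A + A| = 18


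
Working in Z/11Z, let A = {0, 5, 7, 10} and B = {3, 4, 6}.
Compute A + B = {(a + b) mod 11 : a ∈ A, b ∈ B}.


Work in Z/11Z: reduce every sum a + b modulo 11.
Enumerate all 12 pairs:
a = 0: 0+3=3, 0+4=4, 0+6=6
a = 5: 5+3=8, 5+4=9, 5+6=0
a = 7: 7+3=10, 7+4=0, 7+6=2
a = 10: 10+3=2, 10+4=3, 10+6=5
Distinct residues collected: {0, 2, 3, 4, 5, 6, 8, 9, 10}
|A + B| = 9 (out of 11 total residues).

A + B = {0, 2, 3, 4, 5, 6, 8, 9, 10}


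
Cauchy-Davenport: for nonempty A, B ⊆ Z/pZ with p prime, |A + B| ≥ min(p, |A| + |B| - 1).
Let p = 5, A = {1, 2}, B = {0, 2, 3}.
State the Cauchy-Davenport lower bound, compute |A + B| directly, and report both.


Cauchy-Davenport: |A + B| ≥ min(p, |A| + |B| - 1) for A, B nonempty in Z/pZ.
|A| = 2, |B| = 3, p = 5.
CD lower bound = min(5, 2 + 3 - 1) = min(5, 4) = 4.
Compute A + B mod 5 directly:
a = 1: 1+0=1, 1+2=3, 1+3=4
a = 2: 2+0=2, 2+2=4, 2+3=0
A + B = {0, 1, 2, 3, 4}, so |A + B| = 5.
Verify: 5 ≥ 4? Yes ✓.

CD lower bound = 4, actual |A + B| = 5.


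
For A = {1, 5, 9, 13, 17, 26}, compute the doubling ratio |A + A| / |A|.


|A| = 6.
Compute A + A by enumerating all 36 pairs.
A + A = {2, 6, 10, 14, 18, 22, 26, 27, 30, 31, 34, 35, 39, 43, 52}, so |A + A| = 15.
K = |A + A| / |A| = 15/6 = 5/2 ≈ 2.5000.
Reference: AP of size 6 gives K = 11/6 ≈ 1.8333; a fully generic set of size 6 gives K ≈ 3.5000.

|A| = 6, |A + A| = 15, K = 15/6 = 5/2.


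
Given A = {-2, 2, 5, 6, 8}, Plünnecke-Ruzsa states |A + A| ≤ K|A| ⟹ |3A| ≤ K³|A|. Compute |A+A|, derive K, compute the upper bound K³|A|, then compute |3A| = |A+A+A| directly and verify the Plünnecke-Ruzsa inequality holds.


|A| = 5.
Step 1: Compute A + A by enumerating all 25 pairs.
A + A = {-4, 0, 3, 4, 6, 7, 8, 10, 11, 12, 13, 14, 16}, so |A + A| = 13.
Step 2: Doubling constant K = |A + A|/|A| = 13/5 = 13/5 ≈ 2.6000.
Step 3: Plünnecke-Ruzsa gives |3A| ≤ K³·|A| = (2.6000)³ · 5 ≈ 87.8800.
Step 4: Compute 3A = A + A + A directly by enumerating all triples (a,b,c) ∈ A³; |3A| = 23.
Step 5: Check 23 ≤ 87.8800? Yes ✓.

K = 13/5, Plünnecke-Ruzsa bound K³|A| ≈ 87.8800, |3A| = 23, inequality holds.


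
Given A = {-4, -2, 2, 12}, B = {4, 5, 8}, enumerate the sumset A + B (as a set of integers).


A + B = {a + b : a ∈ A, b ∈ B}.
Enumerate all |A|·|B| = 4·3 = 12 pairs (a, b) and collect distinct sums.
a = -4: -4+4=0, -4+5=1, -4+8=4
a = -2: -2+4=2, -2+5=3, -2+8=6
a = 2: 2+4=6, 2+5=7, 2+8=10
a = 12: 12+4=16, 12+5=17, 12+8=20
Collecting distinct sums: A + B = {0, 1, 2, 3, 4, 6, 7, 10, 16, 17, 20}
|A + B| = 11

A + B = {0, 1, 2, 3, 4, 6, 7, 10, 16, 17, 20}


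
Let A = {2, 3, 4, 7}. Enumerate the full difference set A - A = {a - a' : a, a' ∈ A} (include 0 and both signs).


A - A = {a - a' : a, a' ∈ A}.
Compute a - a' for each ordered pair (a, a'):
a = 2: 2-2=0, 2-3=-1, 2-4=-2, 2-7=-5
a = 3: 3-2=1, 3-3=0, 3-4=-1, 3-7=-4
a = 4: 4-2=2, 4-3=1, 4-4=0, 4-7=-3
a = 7: 7-2=5, 7-3=4, 7-4=3, 7-7=0
Collecting distinct values (and noting 0 appears from a-a):
A - A = {-5, -4, -3, -2, -1, 0, 1, 2, 3, 4, 5}
|A - A| = 11

A - A = {-5, -4, -3, -2, -1, 0, 1, 2, 3, 4, 5}


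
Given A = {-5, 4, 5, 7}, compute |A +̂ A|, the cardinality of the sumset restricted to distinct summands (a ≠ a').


Restricted sumset: A +̂ A = {a + a' : a ∈ A, a' ∈ A, a ≠ a'}.
Equivalently, take A + A and drop any sum 2a that is achievable ONLY as a + a for a ∈ A (i.e. sums representable only with equal summands).
Enumerate pairs (a, a') with a < a' (symmetric, so each unordered pair gives one sum; this covers all a ≠ a'):
  -5 + 4 = -1
  -5 + 5 = 0
  -5 + 7 = 2
  4 + 5 = 9
  4 + 7 = 11
  5 + 7 = 12
Collected distinct sums: {-1, 0, 2, 9, 11, 12}
|A +̂ A| = 6
(Reference bound: |A +̂ A| ≥ 2|A| - 3 for |A| ≥ 2, with |A| = 4 giving ≥ 5.)

|A +̂ A| = 6


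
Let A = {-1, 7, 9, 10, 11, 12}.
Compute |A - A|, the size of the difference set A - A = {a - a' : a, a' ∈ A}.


A - A = {a - a' : a, a' ∈ A}; |A| = 6.
Bounds: 2|A|-1 ≤ |A - A| ≤ |A|² - |A| + 1, i.e. 11 ≤ |A - A| ≤ 31.
Note: 0 ∈ A - A always (from a - a). The set is symmetric: if d ∈ A - A then -d ∈ A - A.
Enumerate nonzero differences d = a - a' with a > a' (then include -d):
Positive differences: {1, 2, 3, 4, 5, 8, 10, 11, 12, 13}
Full difference set: {0} ∪ (positive diffs) ∪ (negative diffs).
|A - A| = 1 + 2·10 = 21 (matches direct enumeration: 21).

|A - A| = 21


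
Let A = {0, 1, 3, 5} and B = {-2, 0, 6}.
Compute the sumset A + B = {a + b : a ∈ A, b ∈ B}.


A + B = {a + b : a ∈ A, b ∈ B}.
Enumerate all |A|·|B| = 4·3 = 12 pairs (a, b) and collect distinct sums.
a = 0: 0+-2=-2, 0+0=0, 0+6=6
a = 1: 1+-2=-1, 1+0=1, 1+6=7
a = 3: 3+-2=1, 3+0=3, 3+6=9
a = 5: 5+-2=3, 5+0=5, 5+6=11
Collecting distinct sums: A + B = {-2, -1, 0, 1, 3, 5, 6, 7, 9, 11}
|A + B| = 10

A + B = {-2, -1, 0, 1, 3, 5, 6, 7, 9, 11}


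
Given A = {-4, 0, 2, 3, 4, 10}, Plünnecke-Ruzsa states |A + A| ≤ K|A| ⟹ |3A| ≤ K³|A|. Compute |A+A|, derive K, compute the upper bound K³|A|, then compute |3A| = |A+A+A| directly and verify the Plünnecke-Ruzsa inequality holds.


|A| = 6.
Step 1: Compute A + A by enumerating all 36 pairs.
A + A = {-8, -4, -2, -1, 0, 2, 3, 4, 5, 6, 7, 8, 10, 12, 13, 14, 20}, so |A + A| = 17.
Step 2: Doubling constant K = |A + A|/|A| = 17/6 = 17/6 ≈ 2.8333.
Step 3: Plünnecke-Ruzsa gives |3A| ≤ K³·|A| = (2.8333)³ · 6 ≈ 136.4722.
Step 4: Compute 3A = A + A + A directly by enumerating all triples (a,b,c) ∈ A³; |3A| = 31.
Step 5: Check 31 ≤ 136.4722? Yes ✓.

K = 17/6, Plünnecke-Ruzsa bound K³|A| ≈ 136.4722, |3A| = 31, inequality holds.


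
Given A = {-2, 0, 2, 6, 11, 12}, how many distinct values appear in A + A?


A + A = {a + a' : a, a' ∈ A}; |A| = 6.
General bounds: 2|A| - 1 ≤ |A + A| ≤ |A|(|A|+1)/2, i.e. 11 ≤ |A + A| ≤ 21.
Lower bound 2|A|-1 is attained iff A is an arithmetic progression.
Enumerate sums a + a' for a ≤ a' (symmetric, so this suffices):
a = -2: -2+-2=-4, -2+0=-2, -2+2=0, -2+6=4, -2+11=9, -2+12=10
a = 0: 0+0=0, 0+2=2, 0+6=6, 0+11=11, 0+12=12
a = 2: 2+2=4, 2+6=8, 2+11=13, 2+12=14
a = 6: 6+6=12, 6+11=17, 6+12=18
a = 11: 11+11=22, 11+12=23
a = 12: 12+12=24
Distinct sums: {-4, -2, 0, 2, 4, 6, 8, 9, 10, 11, 12, 13, 14, 17, 18, 22, 23, 24}
|A + A| = 18

|A + A| = 18


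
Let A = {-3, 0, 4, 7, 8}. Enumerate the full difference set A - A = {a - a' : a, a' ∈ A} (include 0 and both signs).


A - A = {a - a' : a, a' ∈ A}.
Compute a - a' for each ordered pair (a, a'):
a = -3: -3--3=0, -3-0=-3, -3-4=-7, -3-7=-10, -3-8=-11
a = 0: 0--3=3, 0-0=0, 0-4=-4, 0-7=-7, 0-8=-8
a = 4: 4--3=7, 4-0=4, 4-4=0, 4-7=-3, 4-8=-4
a = 7: 7--3=10, 7-0=7, 7-4=3, 7-7=0, 7-8=-1
a = 8: 8--3=11, 8-0=8, 8-4=4, 8-7=1, 8-8=0
Collecting distinct values (and noting 0 appears from a-a):
A - A = {-11, -10, -8, -7, -4, -3, -1, 0, 1, 3, 4, 7, 8, 10, 11}
|A - A| = 15

A - A = {-11, -10, -8, -7, -4, -3, -1, 0, 1, 3, 4, 7, 8, 10, 11}


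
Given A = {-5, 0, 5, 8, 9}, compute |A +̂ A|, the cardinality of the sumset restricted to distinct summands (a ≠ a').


Restricted sumset: A +̂ A = {a + a' : a ∈ A, a' ∈ A, a ≠ a'}.
Equivalently, take A + A and drop any sum 2a that is achievable ONLY as a + a for a ∈ A (i.e. sums representable only with equal summands).
Enumerate pairs (a, a') with a < a' (symmetric, so each unordered pair gives one sum; this covers all a ≠ a'):
  -5 + 0 = -5
  -5 + 5 = 0
  -5 + 8 = 3
  -5 + 9 = 4
  0 + 5 = 5
  0 + 8 = 8
  0 + 9 = 9
  5 + 8 = 13
  5 + 9 = 14
  8 + 9 = 17
Collected distinct sums: {-5, 0, 3, 4, 5, 8, 9, 13, 14, 17}
|A +̂ A| = 10
(Reference bound: |A +̂ A| ≥ 2|A| - 3 for |A| ≥ 2, with |A| = 5 giving ≥ 7.)

|A +̂ A| = 10


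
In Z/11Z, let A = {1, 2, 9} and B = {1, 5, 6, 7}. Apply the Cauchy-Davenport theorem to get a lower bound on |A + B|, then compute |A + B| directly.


Cauchy-Davenport: |A + B| ≥ min(p, |A| + |B| - 1) for A, B nonempty in Z/pZ.
|A| = 3, |B| = 4, p = 11.
CD lower bound = min(11, 3 + 4 - 1) = min(11, 6) = 6.
Compute A + B mod 11 directly:
a = 1: 1+1=2, 1+5=6, 1+6=7, 1+7=8
a = 2: 2+1=3, 2+5=7, 2+6=8, 2+7=9
a = 9: 9+1=10, 9+5=3, 9+6=4, 9+7=5
A + B = {2, 3, 4, 5, 6, 7, 8, 9, 10}, so |A + B| = 9.
Verify: 9 ≥ 6? Yes ✓.

CD lower bound = 6, actual |A + B| = 9.


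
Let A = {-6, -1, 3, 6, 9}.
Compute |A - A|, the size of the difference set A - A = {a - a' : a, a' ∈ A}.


A - A = {a - a' : a, a' ∈ A}; |A| = 5.
Bounds: 2|A|-1 ≤ |A - A| ≤ |A|² - |A| + 1, i.e. 9 ≤ |A - A| ≤ 21.
Note: 0 ∈ A - A always (from a - a). The set is symmetric: if d ∈ A - A then -d ∈ A - A.
Enumerate nonzero differences d = a - a' with a > a' (then include -d):
Positive differences: {3, 4, 5, 6, 7, 9, 10, 12, 15}
Full difference set: {0} ∪ (positive diffs) ∪ (negative diffs).
|A - A| = 1 + 2·9 = 19 (matches direct enumeration: 19).

|A - A| = 19


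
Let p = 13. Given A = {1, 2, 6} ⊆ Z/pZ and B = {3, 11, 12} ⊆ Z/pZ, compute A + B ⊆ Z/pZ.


Work in Z/13Z: reduce every sum a + b modulo 13.
Enumerate all 9 pairs:
a = 1: 1+3=4, 1+11=12, 1+12=0
a = 2: 2+3=5, 2+11=0, 2+12=1
a = 6: 6+3=9, 6+11=4, 6+12=5
Distinct residues collected: {0, 1, 4, 5, 9, 12}
|A + B| = 6 (out of 13 total residues).

A + B = {0, 1, 4, 5, 9, 12}


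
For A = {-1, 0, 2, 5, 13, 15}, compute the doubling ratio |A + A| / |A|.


|A| = 6.
Compute A + A by enumerating all 36 pairs.
A + A = {-2, -1, 0, 1, 2, 4, 5, 7, 10, 12, 13, 14, 15, 17, 18, 20, 26, 28, 30}, so |A + A| = 19.
K = |A + A| / |A| = 19/6 (already in lowest terms) ≈ 3.1667.
Reference: AP of size 6 gives K = 11/6 ≈ 1.8333; a fully generic set of size 6 gives K ≈ 3.5000.

|A| = 6, |A + A| = 19, K = 19/6.


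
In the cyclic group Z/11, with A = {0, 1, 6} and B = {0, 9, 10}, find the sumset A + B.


Work in Z/11Z: reduce every sum a + b modulo 11.
Enumerate all 9 pairs:
a = 0: 0+0=0, 0+9=9, 0+10=10
a = 1: 1+0=1, 1+9=10, 1+10=0
a = 6: 6+0=6, 6+9=4, 6+10=5
Distinct residues collected: {0, 1, 4, 5, 6, 9, 10}
|A + B| = 7 (out of 11 total residues).

A + B = {0, 1, 4, 5, 6, 9, 10}


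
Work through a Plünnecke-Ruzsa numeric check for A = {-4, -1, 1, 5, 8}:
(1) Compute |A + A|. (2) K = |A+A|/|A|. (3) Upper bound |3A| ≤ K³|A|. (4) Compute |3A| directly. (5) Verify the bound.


|A| = 5.
Step 1: Compute A + A by enumerating all 25 pairs.
A + A = {-8, -5, -3, -2, 0, 1, 2, 4, 6, 7, 9, 10, 13, 16}, so |A + A| = 14.
Step 2: Doubling constant K = |A + A|/|A| = 14/5 = 14/5 ≈ 2.8000.
Step 3: Plünnecke-Ruzsa gives |3A| ≤ K³·|A| = (2.8000)³ · 5 ≈ 109.7600.
Step 4: Compute 3A = A + A + A directly by enumerating all triples (a,b,c) ∈ A³; |3A| = 26.
Step 5: Check 26 ≤ 109.7600? Yes ✓.

K = 14/5, Plünnecke-Ruzsa bound K³|A| ≈ 109.7600, |3A| = 26, inequality holds.


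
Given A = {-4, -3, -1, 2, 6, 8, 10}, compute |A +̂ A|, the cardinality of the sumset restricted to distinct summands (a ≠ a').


Restricted sumset: A +̂ A = {a + a' : a ∈ A, a' ∈ A, a ≠ a'}.
Equivalently, take A + A and drop any sum 2a that is achievable ONLY as a + a for a ∈ A (i.e. sums representable only with equal summands).
Enumerate pairs (a, a') with a < a' (symmetric, so each unordered pair gives one sum; this covers all a ≠ a'):
  -4 + -3 = -7
  -4 + -1 = -5
  -4 + 2 = -2
  -4 + 6 = 2
  -4 + 8 = 4
  -4 + 10 = 6
  -3 + -1 = -4
  -3 + 2 = -1
  -3 + 6 = 3
  -3 + 8 = 5
  -3 + 10 = 7
  -1 + 2 = 1
  -1 + 6 = 5
  -1 + 8 = 7
  -1 + 10 = 9
  2 + 6 = 8
  2 + 8 = 10
  2 + 10 = 12
  6 + 8 = 14
  6 + 10 = 16
  8 + 10 = 18
Collected distinct sums: {-7, -5, -4, -2, -1, 1, 2, 3, 4, 5, 6, 7, 8, 9, 10, 12, 14, 16, 18}
|A +̂ A| = 19
(Reference bound: |A +̂ A| ≥ 2|A| - 3 for |A| ≥ 2, with |A| = 7 giving ≥ 11.)

|A +̂ A| = 19


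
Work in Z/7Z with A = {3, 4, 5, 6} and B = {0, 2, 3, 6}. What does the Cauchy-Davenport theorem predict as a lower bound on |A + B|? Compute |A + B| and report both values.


Cauchy-Davenport: |A + B| ≥ min(p, |A| + |B| - 1) for A, B nonempty in Z/pZ.
|A| = 4, |B| = 4, p = 7.
CD lower bound = min(7, 4 + 4 - 1) = min(7, 7) = 7.
Compute A + B mod 7 directly:
a = 3: 3+0=3, 3+2=5, 3+3=6, 3+6=2
a = 4: 4+0=4, 4+2=6, 4+3=0, 4+6=3
a = 5: 5+0=5, 5+2=0, 5+3=1, 5+6=4
a = 6: 6+0=6, 6+2=1, 6+3=2, 6+6=5
A + B = {0, 1, 2, 3, 4, 5, 6}, so |A + B| = 7.
Verify: 7 ≥ 7? Yes ✓.

CD lower bound = 7, actual |A + B| = 7.


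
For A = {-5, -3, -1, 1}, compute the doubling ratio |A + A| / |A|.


|A| = 4.
Compute A + A by enumerating all 16 pairs.
A + A = {-10, -8, -6, -4, -2, 0, 2}, so |A + A| = 7.
K = |A + A| / |A| = 7/4 (already in lowest terms) ≈ 1.7500.
Reference: AP of size 4 gives K = 7/4 ≈ 1.7500; a fully generic set of size 4 gives K ≈ 2.5000.

|A| = 4, |A + A| = 7, K = 7/4.


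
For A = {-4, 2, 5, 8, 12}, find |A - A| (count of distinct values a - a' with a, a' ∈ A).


A - A = {a - a' : a, a' ∈ A}; |A| = 5.
Bounds: 2|A|-1 ≤ |A - A| ≤ |A|² - |A| + 1, i.e. 9 ≤ |A - A| ≤ 21.
Note: 0 ∈ A - A always (from a - a). The set is symmetric: if d ∈ A - A then -d ∈ A - A.
Enumerate nonzero differences d = a - a' with a > a' (then include -d):
Positive differences: {3, 4, 6, 7, 9, 10, 12, 16}
Full difference set: {0} ∪ (positive diffs) ∪ (negative diffs).
|A - A| = 1 + 2·8 = 17 (matches direct enumeration: 17).

|A - A| = 17


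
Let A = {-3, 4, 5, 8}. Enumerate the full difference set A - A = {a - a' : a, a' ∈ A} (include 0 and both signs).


A - A = {a - a' : a, a' ∈ A}.
Compute a - a' for each ordered pair (a, a'):
a = -3: -3--3=0, -3-4=-7, -3-5=-8, -3-8=-11
a = 4: 4--3=7, 4-4=0, 4-5=-1, 4-8=-4
a = 5: 5--3=8, 5-4=1, 5-5=0, 5-8=-3
a = 8: 8--3=11, 8-4=4, 8-5=3, 8-8=0
Collecting distinct values (and noting 0 appears from a-a):
A - A = {-11, -8, -7, -4, -3, -1, 0, 1, 3, 4, 7, 8, 11}
|A - A| = 13

A - A = {-11, -8, -7, -4, -3, -1, 0, 1, 3, 4, 7, 8, 11}


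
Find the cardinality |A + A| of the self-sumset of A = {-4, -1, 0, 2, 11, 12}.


A + A = {a + a' : a, a' ∈ A}; |A| = 6.
General bounds: 2|A| - 1 ≤ |A + A| ≤ |A|(|A|+1)/2, i.e. 11 ≤ |A + A| ≤ 21.
Lower bound 2|A|-1 is attained iff A is an arithmetic progression.
Enumerate sums a + a' for a ≤ a' (symmetric, so this suffices):
a = -4: -4+-4=-8, -4+-1=-5, -4+0=-4, -4+2=-2, -4+11=7, -4+12=8
a = -1: -1+-1=-2, -1+0=-1, -1+2=1, -1+11=10, -1+12=11
a = 0: 0+0=0, 0+2=2, 0+11=11, 0+12=12
a = 2: 2+2=4, 2+11=13, 2+12=14
a = 11: 11+11=22, 11+12=23
a = 12: 12+12=24
Distinct sums: {-8, -5, -4, -2, -1, 0, 1, 2, 4, 7, 8, 10, 11, 12, 13, 14, 22, 23, 24}
|A + A| = 19

|A + A| = 19


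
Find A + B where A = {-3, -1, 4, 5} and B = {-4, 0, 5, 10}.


A + B = {a + b : a ∈ A, b ∈ B}.
Enumerate all |A|·|B| = 4·4 = 16 pairs (a, b) and collect distinct sums.
a = -3: -3+-4=-7, -3+0=-3, -3+5=2, -3+10=7
a = -1: -1+-4=-5, -1+0=-1, -1+5=4, -1+10=9
a = 4: 4+-4=0, 4+0=4, 4+5=9, 4+10=14
a = 5: 5+-4=1, 5+0=5, 5+5=10, 5+10=15
Collecting distinct sums: A + B = {-7, -5, -3, -1, 0, 1, 2, 4, 5, 7, 9, 10, 14, 15}
|A + B| = 14

A + B = {-7, -5, -3, -1, 0, 1, 2, 4, 5, 7, 9, 10, 14, 15}


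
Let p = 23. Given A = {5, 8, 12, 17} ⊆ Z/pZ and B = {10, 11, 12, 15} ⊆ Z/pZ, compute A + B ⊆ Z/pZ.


Work in Z/23Z: reduce every sum a + b modulo 23.
Enumerate all 16 pairs:
a = 5: 5+10=15, 5+11=16, 5+12=17, 5+15=20
a = 8: 8+10=18, 8+11=19, 8+12=20, 8+15=0
a = 12: 12+10=22, 12+11=0, 12+12=1, 12+15=4
a = 17: 17+10=4, 17+11=5, 17+12=6, 17+15=9
Distinct residues collected: {0, 1, 4, 5, 6, 9, 15, 16, 17, 18, 19, 20, 22}
|A + B| = 13 (out of 23 total residues).

A + B = {0, 1, 4, 5, 6, 9, 15, 16, 17, 18, 19, 20, 22}


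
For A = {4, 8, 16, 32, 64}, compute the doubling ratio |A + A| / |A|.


|A| = 5.
Compute A + A by enumerating all 25 pairs.
A + A = {8, 12, 16, 20, 24, 32, 36, 40, 48, 64, 68, 72, 80, 96, 128}, so |A + A| = 15.
K = |A + A| / |A| = 15/5 = 3/1 ≈ 3.0000.
Reference: AP of size 5 gives K = 9/5 ≈ 1.8000; a fully generic set of size 5 gives K ≈ 3.0000.

|A| = 5, |A + A| = 15, K = 15/5 = 3/1.


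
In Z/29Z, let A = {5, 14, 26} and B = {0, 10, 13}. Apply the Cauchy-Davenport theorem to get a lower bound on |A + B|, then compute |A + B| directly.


Cauchy-Davenport: |A + B| ≥ min(p, |A| + |B| - 1) for A, B nonempty in Z/pZ.
|A| = 3, |B| = 3, p = 29.
CD lower bound = min(29, 3 + 3 - 1) = min(29, 5) = 5.
Compute A + B mod 29 directly:
a = 5: 5+0=5, 5+10=15, 5+13=18
a = 14: 14+0=14, 14+10=24, 14+13=27
a = 26: 26+0=26, 26+10=7, 26+13=10
A + B = {5, 7, 10, 14, 15, 18, 24, 26, 27}, so |A + B| = 9.
Verify: 9 ≥ 5? Yes ✓.

CD lower bound = 5, actual |A + B| = 9.


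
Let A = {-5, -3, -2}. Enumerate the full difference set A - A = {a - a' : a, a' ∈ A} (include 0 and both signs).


A - A = {a - a' : a, a' ∈ A}.
Compute a - a' for each ordered pair (a, a'):
a = -5: -5--5=0, -5--3=-2, -5--2=-3
a = -3: -3--5=2, -3--3=0, -3--2=-1
a = -2: -2--5=3, -2--3=1, -2--2=0
Collecting distinct values (and noting 0 appears from a-a):
A - A = {-3, -2, -1, 0, 1, 2, 3}
|A - A| = 7

A - A = {-3, -2, -1, 0, 1, 2, 3}


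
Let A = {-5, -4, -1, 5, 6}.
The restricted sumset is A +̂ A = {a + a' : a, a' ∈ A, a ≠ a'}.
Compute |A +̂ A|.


Restricted sumset: A +̂ A = {a + a' : a ∈ A, a' ∈ A, a ≠ a'}.
Equivalently, take A + A and drop any sum 2a that is achievable ONLY as a + a for a ∈ A (i.e. sums representable only with equal summands).
Enumerate pairs (a, a') with a < a' (symmetric, so each unordered pair gives one sum; this covers all a ≠ a'):
  -5 + -4 = -9
  -5 + -1 = -6
  -5 + 5 = 0
  -5 + 6 = 1
  -4 + -1 = -5
  -4 + 5 = 1
  -4 + 6 = 2
  -1 + 5 = 4
  -1 + 6 = 5
  5 + 6 = 11
Collected distinct sums: {-9, -6, -5, 0, 1, 2, 4, 5, 11}
|A +̂ A| = 9
(Reference bound: |A +̂ A| ≥ 2|A| - 3 for |A| ≥ 2, with |A| = 5 giving ≥ 7.)

|A +̂ A| = 9


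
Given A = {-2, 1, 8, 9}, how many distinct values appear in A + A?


A + A = {a + a' : a, a' ∈ A}; |A| = 4.
General bounds: 2|A| - 1 ≤ |A + A| ≤ |A|(|A|+1)/2, i.e. 7 ≤ |A + A| ≤ 10.
Lower bound 2|A|-1 is attained iff A is an arithmetic progression.
Enumerate sums a + a' for a ≤ a' (symmetric, so this suffices):
a = -2: -2+-2=-4, -2+1=-1, -2+8=6, -2+9=7
a = 1: 1+1=2, 1+8=9, 1+9=10
a = 8: 8+8=16, 8+9=17
a = 9: 9+9=18
Distinct sums: {-4, -1, 2, 6, 7, 9, 10, 16, 17, 18}
|A + A| = 10

|A + A| = 10


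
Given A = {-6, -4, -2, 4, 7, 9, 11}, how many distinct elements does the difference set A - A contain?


A - A = {a - a' : a, a' ∈ A}; |A| = 7.
Bounds: 2|A|-1 ≤ |A - A| ≤ |A|² - |A| + 1, i.e. 13 ≤ |A - A| ≤ 43.
Note: 0 ∈ A - A always (from a - a). The set is symmetric: if d ∈ A - A then -d ∈ A - A.
Enumerate nonzero differences d = a - a' with a > a' (then include -d):
Positive differences: {2, 3, 4, 5, 6, 7, 8, 9, 10, 11, 13, 15, 17}
Full difference set: {0} ∪ (positive diffs) ∪ (negative diffs).
|A - A| = 1 + 2·13 = 27 (matches direct enumeration: 27).

|A - A| = 27


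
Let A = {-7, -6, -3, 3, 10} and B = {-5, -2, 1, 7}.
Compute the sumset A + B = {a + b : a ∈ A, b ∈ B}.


A + B = {a + b : a ∈ A, b ∈ B}.
Enumerate all |A|·|B| = 5·4 = 20 pairs (a, b) and collect distinct sums.
a = -7: -7+-5=-12, -7+-2=-9, -7+1=-6, -7+7=0
a = -6: -6+-5=-11, -6+-2=-8, -6+1=-5, -6+7=1
a = -3: -3+-5=-8, -3+-2=-5, -3+1=-2, -3+7=4
a = 3: 3+-5=-2, 3+-2=1, 3+1=4, 3+7=10
a = 10: 10+-5=5, 10+-2=8, 10+1=11, 10+7=17
Collecting distinct sums: A + B = {-12, -11, -9, -8, -6, -5, -2, 0, 1, 4, 5, 8, 10, 11, 17}
|A + B| = 15

A + B = {-12, -11, -9, -8, -6, -5, -2, 0, 1, 4, 5, 8, 10, 11, 17}


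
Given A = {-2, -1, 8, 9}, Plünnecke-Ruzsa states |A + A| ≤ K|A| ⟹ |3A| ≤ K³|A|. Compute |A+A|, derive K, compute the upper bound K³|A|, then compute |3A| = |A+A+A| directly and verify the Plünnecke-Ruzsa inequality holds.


|A| = 4.
Step 1: Compute A + A by enumerating all 16 pairs.
A + A = {-4, -3, -2, 6, 7, 8, 16, 17, 18}, so |A + A| = 9.
Step 2: Doubling constant K = |A + A|/|A| = 9/4 = 9/4 ≈ 2.2500.
Step 3: Plünnecke-Ruzsa gives |3A| ≤ K³·|A| = (2.2500)³ · 4 ≈ 45.5625.
Step 4: Compute 3A = A + A + A directly by enumerating all triples (a,b,c) ∈ A³; |3A| = 16.
Step 5: Check 16 ≤ 45.5625? Yes ✓.

K = 9/4, Plünnecke-Ruzsa bound K³|A| ≈ 45.5625, |3A| = 16, inequality holds.


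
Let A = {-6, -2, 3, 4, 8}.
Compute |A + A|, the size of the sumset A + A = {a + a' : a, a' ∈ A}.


A + A = {a + a' : a, a' ∈ A}; |A| = 5.
General bounds: 2|A| - 1 ≤ |A + A| ≤ |A|(|A|+1)/2, i.e. 9 ≤ |A + A| ≤ 15.
Lower bound 2|A|-1 is attained iff A is an arithmetic progression.
Enumerate sums a + a' for a ≤ a' (symmetric, so this suffices):
a = -6: -6+-6=-12, -6+-2=-8, -6+3=-3, -6+4=-2, -6+8=2
a = -2: -2+-2=-4, -2+3=1, -2+4=2, -2+8=6
a = 3: 3+3=6, 3+4=7, 3+8=11
a = 4: 4+4=8, 4+8=12
a = 8: 8+8=16
Distinct sums: {-12, -8, -4, -3, -2, 1, 2, 6, 7, 8, 11, 12, 16}
|A + A| = 13

|A + A| = 13


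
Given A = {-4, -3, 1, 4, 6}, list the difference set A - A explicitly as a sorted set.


A - A = {a - a' : a, a' ∈ A}.
Compute a - a' for each ordered pair (a, a'):
a = -4: -4--4=0, -4--3=-1, -4-1=-5, -4-4=-8, -4-6=-10
a = -3: -3--4=1, -3--3=0, -3-1=-4, -3-4=-7, -3-6=-9
a = 1: 1--4=5, 1--3=4, 1-1=0, 1-4=-3, 1-6=-5
a = 4: 4--4=8, 4--3=7, 4-1=3, 4-4=0, 4-6=-2
a = 6: 6--4=10, 6--3=9, 6-1=5, 6-4=2, 6-6=0
Collecting distinct values (and noting 0 appears from a-a):
A - A = {-10, -9, -8, -7, -5, -4, -3, -2, -1, 0, 1, 2, 3, 4, 5, 7, 8, 9, 10}
|A - A| = 19

A - A = {-10, -9, -8, -7, -5, -4, -3, -2, -1, 0, 1, 2, 3, 4, 5, 7, 8, 9, 10}


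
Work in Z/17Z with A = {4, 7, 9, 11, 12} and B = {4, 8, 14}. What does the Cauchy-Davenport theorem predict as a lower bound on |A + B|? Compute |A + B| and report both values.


Cauchy-Davenport: |A + B| ≥ min(p, |A| + |B| - 1) for A, B nonempty in Z/pZ.
|A| = 5, |B| = 3, p = 17.
CD lower bound = min(17, 5 + 3 - 1) = min(17, 7) = 7.
Compute A + B mod 17 directly:
a = 4: 4+4=8, 4+8=12, 4+14=1
a = 7: 7+4=11, 7+8=15, 7+14=4
a = 9: 9+4=13, 9+8=0, 9+14=6
a = 11: 11+4=15, 11+8=2, 11+14=8
a = 12: 12+4=16, 12+8=3, 12+14=9
A + B = {0, 1, 2, 3, 4, 6, 8, 9, 11, 12, 13, 15, 16}, so |A + B| = 13.
Verify: 13 ≥ 7? Yes ✓.

CD lower bound = 7, actual |A + B| = 13.


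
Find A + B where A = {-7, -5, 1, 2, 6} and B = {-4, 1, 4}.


A + B = {a + b : a ∈ A, b ∈ B}.
Enumerate all |A|·|B| = 5·3 = 15 pairs (a, b) and collect distinct sums.
a = -7: -7+-4=-11, -7+1=-6, -7+4=-3
a = -5: -5+-4=-9, -5+1=-4, -5+4=-1
a = 1: 1+-4=-3, 1+1=2, 1+4=5
a = 2: 2+-4=-2, 2+1=3, 2+4=6
a = 6: 6+-4=2, 6+1=7, 6+4=10
Collecting distinct sums: A + B = {-11, -9, -6, -4, -3, -2, -1, 2, 3, 5, 6, 7, 10}
|A + B| = 13

A + B = {-11, -9, -6, -4, -3, -2, -1, 2, 3, 5, 6, 7, 10}


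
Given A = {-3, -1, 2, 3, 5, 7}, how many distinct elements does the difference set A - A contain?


A - A = {a - a' : a, a' ∈ A}; |A| = 6.
Bounds: 2|A|-1 ≤ |A - A| ≤ |A|² - |A| + 1, i.e. 11 ≤ |A - A| ≤ 31.
Note: 0 ∈ A - A always (from a - a). The set is symmetric: if d ∈ A - A then -d ∈ A - A.
Enumerate nonzero differences d = a - a' with a > a' (then include -d):
Positive differences: {1, 2, 3, 4, 5, 6, 8, 10}
Full difference set: {0} ∪ (positive diffs) ∪ (negative diffs).
|A - A| = 1 + 2·8 = 17 (matches direct enumeration: 17).

|A - A| = 17


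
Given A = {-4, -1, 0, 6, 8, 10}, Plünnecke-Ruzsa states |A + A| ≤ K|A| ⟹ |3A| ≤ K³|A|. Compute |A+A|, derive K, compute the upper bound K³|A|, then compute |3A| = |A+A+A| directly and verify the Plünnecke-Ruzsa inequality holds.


|A| = 6.
Step 1: Compute A + A by enumerating all 36 pairs.
A + A = {-8, -5, -4, -2, -1, 0, 2, 4, 5, 6, 7, 8, 9, 10, 12, 14, 16, 18, 20}, so |A + A| = 19.
Step 2: Doubling constant K = |A + A|/|A| = 19/6 = 19/6 ≈ 3.1667.
Step 3: Plünnecke-Ruzsa gives |3A| ≤ K³·|A| = (3.1667)³ · 6 ≈ 190.5278.
Step 4: Compute 3A = A + A + A directly by enumerating all triples (a,b,c) ∈ A³; |3A| = 35.
Step 5: Check 35 ≤ 190.5278? Yes ✓.

K = 19/6, Plünnecke-Ruzsa bound K³|A| ≈ 190.5278, |3A| = 35, inequality holds.


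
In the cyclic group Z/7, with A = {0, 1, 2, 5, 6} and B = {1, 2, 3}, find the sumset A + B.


Work in Z/7Z: reduce every sum a + b modulo 7.
Enumerate all 15 pairs:
a = 0: 0+1=1, 0+2=2, 0+3=3
a = 1: 1+1=2, 1+2=3, 1+3=4
a = 2: 2+1=3, 2+2=4, 2+3=5
a = 5: 5+1=6, 5+2=0, 5+3=1
a = 6: 6+1=0, 6+2=1, 6+3=2
Distinct residues collected: {0, 1, 2, 3, 4, 5, 6}
|A + B| = 7 (out of 7 total residues).

A + B = {0, 1, 2, 3, 4, 5, 6}


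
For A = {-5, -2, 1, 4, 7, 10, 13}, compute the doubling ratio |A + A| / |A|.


|A| = 7.
Compute A + A by enumerating all 49 pairs.
A + A = {-10, -7, -4, -1, 2, 5, 8, 11, 14, 17, 20, 23, 26}, so |A + A| = 13.
K = |A + A| / |A| = 13/7 (already in lowest terms) ≈ 1.8571.
Reference: AP of size 7 gives K = 13/7 ≈ 1.8571; a fully generic set of size 7 gives K ≈ 4.0000.

|A| = 7, |A + A| = 13, K = 13/7.


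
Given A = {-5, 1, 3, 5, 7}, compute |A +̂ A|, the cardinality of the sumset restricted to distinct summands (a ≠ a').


Restricted sumset: A +̂ A = {a + a' : a ∈ A, a' ∈ A, a ≠ a'}.
Equivalently, take A + A and drop any sum 2a that is achievable ONLY as a + a for a ∈ A (i.e. sums representable only with equal summands).
Enumerate pairs (a, a') with a < a' (symmetric, so each unordered pair gives one sum; this covers all a ≠ a'):
  -5 + 1 = -4
  -5 + 3 = -2
  -5 + 5 = 0
  -5 + 7 = 2
  1 + 3 = 4
  1 + 5 = 6
  1 + 7 = 8
  3 + 5 = 8
  3 + 7 = 10
  5 + 7 = 12
Collected distinct sums: {-4, -2, 0, 2, 4, 6, 8, 10, 12}
|A +̂ A| = 9
(Reference bound: |A +̂ A| ≥ 2|A| - 3 for |A| ≥ 2, with |A| = 5 giving ≥ 7.)

|A +̂ A| = 9


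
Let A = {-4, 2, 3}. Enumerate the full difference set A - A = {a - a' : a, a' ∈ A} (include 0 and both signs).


A - A = {a - a' : a, a' ∈ A}.
Compute a - a' for each ordered pair (a, a'):
a = -4: -4--4=0, -4-2=-6, -4-3=-7
a = 2: 2--4=6, 2-2=0, 2-3=-1
a = 3: 3--4=7, 3-2=1, 3-3=0
Collecting distinct values (and noting 0 appears from a-a):
A - A = {-7, -6, -1, 0, 1, 6, 7}
|A - A| = 7

A - A = {-7, -6, -1, 0, 1, 6, 7}


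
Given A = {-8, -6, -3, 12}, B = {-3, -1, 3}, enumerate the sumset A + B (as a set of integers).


A + B = {a + b : a ∈ A, b ∈ B}.
Enumerate all |A|·|B| = 4·3 = 12 pairs (a, b) and collect distinct sums.
a = -8: -8+-3=-11, -8+-1=-9, -8+3=-5
a = -6: -6+-3=-9, -6+-1=-7, -6+3=-3
a = -3: -3+-3=-6, -3+-1=-4, -3+3=0
a = 12: 12+-3=9, 12+-1=11, 12+3=15
Collecting distinct sums: A + B = {-11, -9, -7, -6, -5, -4, -3, 0, 9, 11, 15}
|A + B| = 11

A + B = {-11, -9, -7, -6, -5, -4, -3, 0, 9, 11, 15}


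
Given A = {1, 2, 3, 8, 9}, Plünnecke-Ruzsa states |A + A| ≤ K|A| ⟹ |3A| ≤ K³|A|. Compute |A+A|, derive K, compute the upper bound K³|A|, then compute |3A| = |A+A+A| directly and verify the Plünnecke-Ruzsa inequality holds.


|A| = 5.
Step 1: Compute A + A by enumerating all 25 pairs.
A + A = {2, 3, 4, 5, 6, 9, 10, 11, 12, 16, 17, 18}, so |A + A| = 12.
Step 2: Doubling constant K = |A + A|/|A| = 12/5 = 12/5 ≈ 2.4000.
Step 3: Plünnecke-Ruzsa gives |3A| ≤ K³·|A| = (2.4000)³ · 5 ≈ 69.1200.
Step 4: Compute 3A = A + A + A directly by enumerating all triples (a,b,c) ∈ A³; |3A| = 22.
Step 5: Check 22 ≤ 69.1200? Yes ✓.

K = 12/5, Plünnecke-Ruzsa bound K³|A| ≈ 69.1200, |3A| = 22, inequality holds.


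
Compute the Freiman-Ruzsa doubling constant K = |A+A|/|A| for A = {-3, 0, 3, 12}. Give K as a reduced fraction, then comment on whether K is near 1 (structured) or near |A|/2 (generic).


|A| = 4.
Compute A + A by enumerating all 16 pairs.
A + A = {-6, -3, 0, 3, 6, 9, 12, 15, 24}, so |A + A| = 9.
K = |A + A| / |A| = 9/4 (already in lowest terms) ≈ 2.2500.
Reference: AP of size 4 gives K = 7/4 ≈ 1.7500; a fully generic set of size 4 gives K ≈ 2.5000.

|A| = 4, |A + A| = 9, K = 9/4.


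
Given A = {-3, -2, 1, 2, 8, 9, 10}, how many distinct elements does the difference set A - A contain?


A - A = {a - a' : a, a' ∈ A}; |A| = 7.
Bounds: 2|A|-1 ≤ |A - A| ≤ |A|² - |A| + 1, i.e. 13 ≤ |A - A| ≤ 43.
Note: 0 ∈ A - A always (from a - a). The set is symmetric: if d ∈ A - A then -d ∈ A - A.
Enumerate nonzero differences d = a - a' with a > a' (then include -d):
Positive differences: {1, 2, 3, 4, 5, 6, 7, 8, 9, 10, 11, 12, 13}
Full difference set: {0} ∪ (positive diffs) ∪ (negative diffs).
|A - A| = 1 + 2·13 = 27 (matches direct enumeration: 27).

|A - A| = 27


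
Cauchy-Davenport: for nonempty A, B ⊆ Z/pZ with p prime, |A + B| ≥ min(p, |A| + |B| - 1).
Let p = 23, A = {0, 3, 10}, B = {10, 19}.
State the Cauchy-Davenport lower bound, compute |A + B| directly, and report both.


Cauchy-Davenport: |A + B| ≥ min(p, |A| + |B| - 1) for A, B nonempty in Z/pZ.
|A| = 3, |B| = 2, p = 23.
CD lower bound = min(23, 3 + 2 - 1) = min(23, 4) = 4.
Compute A + B mod 23 directly:
a = 0: 0+10=10, 0+19=19
a = 3: 3+10=13, 3+19=22
a = 10: 10+10=20, 10+19=6
A + B = {6, 10, 13, 19, 20, 22}, so |A + B| = 6.
Verify: 6 ≥ 4? Yes ✓.

CD lower bound = 4, actual |A + B| = 6.


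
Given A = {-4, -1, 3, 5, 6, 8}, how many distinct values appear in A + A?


A + A = {a + a' : a, a' ∈ A}; |A| = 6.
General bounds: 2|A| - 1 ≤ |A + A| ≤ |A|(|A|+1)/2, i.e. 11 ≤ |A + A| ≤ 21.
Lower bound 2|A|-1 is attained iff A is an arithmetic progression.
Enumerate sums a + a' for a ≤ a' (symmetric, so this suffices):
a = -4: -4+-4=-8, -4+-1=-5, -4+3=-1, -4+5=1, -4+6=2, -4+8=4
a = -1: -1+-1=-2, -1+3=2, -1+5=4, -1+6=5, -1+8=7
a = 3: 3+3=6, 3+5=8, 3+6=9, 3+8=11
a = 5: 5+5=10, 5+6=11, 5+8=13
a = 6: 6+6=12, 6+8=14
a = 8: 8+8=16
Distinct sums: {-8, -5, -2, -1, 1, 2, 4, 5, 6, 7, 8, 9, 10, 11, 12, 13, 14, 16}
|A + A| = 18

|A + A| = 18


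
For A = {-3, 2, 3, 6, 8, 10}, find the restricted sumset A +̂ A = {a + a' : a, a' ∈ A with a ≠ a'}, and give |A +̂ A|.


Restricted sumset: A +̂ A = {a + a' : a ∈ A, a' ∈ A, a ≠ a'}.
Equivalently, take A + A and drop any sum 2a that is achievable ONLY as a + a for a ∈ A (i.e. sums representable only with equal summands).
Enumerate pairs (a, a') with a < a' (symmetric, so each unordered pair gives one sum; this covers all a ≠ a'):
  -3 + 2 = -1
  -3 + 3 = 0
  -3 + 6 = 3
  -3 + 8 = 5
  -3 + 10 = 7
  2 + 3 = 5
  2 + 6 = 8
  2 + 8 = 10
  2 + 10 = 12
  3 + 6 = 9
  3 + 8 = 11
  3 + 10 = 13
  6 + 8 = 14
  6 + 10 = 16
  8 + 10 = 18
Collected distinct sums: {-1, 0, 3, 5, 7, 8, 9, 10, 11, 12, 13, 14, 16, 18}
|A +̂ A| = 14
(Reference bound: |A +̂ A| ≥ 2|A| - 3 for |A| ≥ 2, with |A| = 6 giving ≥ 9.)

|A +̂ A| = 14


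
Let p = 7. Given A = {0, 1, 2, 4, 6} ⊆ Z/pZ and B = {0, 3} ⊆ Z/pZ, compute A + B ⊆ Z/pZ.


Work in Z/7Z: reduce every sum a + b modulo 7.
Enumerate all 10 pairs:
a = 0: 0+0=0, 0+3=3
a = 1: 1+0=1, 1+3=4
a = 2: 2+0=2, 2+3=5
a = 4: 4+0=4, 4+3=0
a = 6: 6+0=6, 6+3=2
Distinct residues collected: {0, 1, 2, 3, 4, 5, 6}
|A + B| = 7 (out of 7 total residues).

A + B = {0, 1, 2, 3, 4, 5, 6}


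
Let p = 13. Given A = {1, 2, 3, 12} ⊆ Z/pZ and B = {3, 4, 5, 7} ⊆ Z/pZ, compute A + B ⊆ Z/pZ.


Work in Z/13Z: reduce every sum a + b modulo 13.
Enumerate all 16 pairs:
a = 1: 1+3=4, 1+4=5, 1+5=6, 1+7=8
a = 2: 2+3=5, 2+4=6, 2+5=7, 2+7=9
a = 3: 3+3=6, 3+4=7, 3+5=8, 3+7=10
a = 12: 12+3=2, 12+4=3, 12+5=4, 12+7=6
Distinct residues collected: {2, 3, 4, 5, 6, 7, 8, 9, 10}
|A + B| = 9 (out of 13 total residues).

A + B = {2, 3, 4, 5, 6, 7, 8, 9, 10}


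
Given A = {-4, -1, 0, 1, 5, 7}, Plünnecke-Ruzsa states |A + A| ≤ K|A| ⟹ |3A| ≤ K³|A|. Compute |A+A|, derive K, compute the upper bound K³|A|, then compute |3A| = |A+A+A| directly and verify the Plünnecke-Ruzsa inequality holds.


|A| = 6.
Step 1: Compute A + A by enumerating all 36 pairs.
A + A = {-8, -5, -4, -3, -2, -1, 0, 1, 2, 3, 4, 5, 6, 7, 8, 10, 12, 14}, so |A + A| = 18.
Step 2: Doubling constant K = |A + A|/|A| = 18/6 = 18/6 ≈ 3.0000.
Step 3: Plünnecke-Ruzsa gives |3A| ≤ K³·|A| = (3.0000)³ · 6 ≈ 162.0000.
Step 4: Compute 3A = A + A + A directly by enumerating all triples (a,b,c) ∈ A³; |3A| = 29.
Step 5: Check 29 ≤ 162.0000? Yes ✓.

K = 18/6, Plünnecke-Ruzsa bound K³|A| ≈ 162.0000, |3A| = 29, inequality holds.
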